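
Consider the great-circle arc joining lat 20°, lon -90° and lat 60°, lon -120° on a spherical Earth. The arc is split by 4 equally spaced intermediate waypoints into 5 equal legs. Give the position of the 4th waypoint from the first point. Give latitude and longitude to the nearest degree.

≈ lat 53°, lon -110°

Write both endpoints as unit vectors p₁, p₂ with components (cos φ cos λ, cos φ sin λ, sin φ).
The central angle between the endpoints is δ = arccos(p₁·p₂) ≈ 0.791 rad (45.3°).
Interpolate at f = 4/5 with slerp weights a = sin((1−f)δ)/sin δ ≈ 0.222, b = sin(fδ)/sin δ ≈ 0.832.
p = a·p₁ + b·p₂ ≈ (-0.208, -0.568, 0.796); φ = arcsin(p_z) ≈ 52.76°, λ = atan2(p_y, p_x) ≈ -110.10°.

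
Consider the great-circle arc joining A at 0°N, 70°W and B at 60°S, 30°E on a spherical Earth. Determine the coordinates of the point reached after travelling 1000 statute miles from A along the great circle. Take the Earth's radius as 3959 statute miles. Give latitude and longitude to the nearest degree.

≈ 13°S, 63°W

Convert each endpoint to a unit vector on the sphere (x = cos φ cos λ, y = cos φ sin λ, z = sin φ).
The central angle between the endpoints is δ = arccos(p₁·p₂) ≈ 1.658 rad (95.0°). The total great-circle distance is δ·R ≈ 1.658 × 3959 ≈ 6563 mi, so the target fraction is f = 1000/6563 ≈ 0.152.
Interpolate at f ≈ 0.152 with slerp weights a = sin((1−f)δ)/sin δ ≈ 0.990, b = sin(fδ)/sin δ ≈ 0.251.
p = a·p₁ + b·p₂ ≈ (0.447, -0.868, -0.217); φ = arcsin(p_z) ≈ -12.55°, λ = atan2(p_y, p_x) ≈ -62.73°.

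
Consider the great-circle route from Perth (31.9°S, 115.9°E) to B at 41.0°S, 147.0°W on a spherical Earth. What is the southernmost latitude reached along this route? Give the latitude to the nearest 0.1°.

The great circle lies in the plane with unit normal n̂ = (p₁ × p₂)/|p₁ × p₂|.
Here n̂_z ≈ +0.660; the vertex latitude is φ_max = arccos|n̂_z| ≈ 48.7°.
Check via Clairaut: cos φ_max = |cos φ₁| · sin C = cos(31.9°)·sin(129.0°) ≈ 0.660, again giving ≈ 48.7°.

≈ 48.7°S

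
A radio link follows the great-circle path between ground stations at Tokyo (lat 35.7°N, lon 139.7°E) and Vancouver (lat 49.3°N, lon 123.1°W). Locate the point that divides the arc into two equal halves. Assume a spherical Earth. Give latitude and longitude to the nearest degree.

The haversine formula gives a central angle δ ≈ 1.185 rad (67.9°) between the endpoints.
Interpolate at f = 1/2 with slerp weights a = sin((1−f)δ)/sin δ ≈ 0.603, b = sin(fδ)/sin δ ≈ 0.603.
p = a·p₁ + b·p₂ ≈ (-0.588, -0.013, 0.809); φ = arcsin(p_z) ≈ 53.97°, λ = atan2(p_y, p_x) ≈ -178.77°.

≈ lat 54°N, lon 179°W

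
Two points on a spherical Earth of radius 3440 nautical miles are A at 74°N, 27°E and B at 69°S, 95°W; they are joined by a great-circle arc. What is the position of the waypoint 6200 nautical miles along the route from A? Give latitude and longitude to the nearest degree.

From cos δ = sin φ₁ sin φ₂ + cos φ₁ cos φ₂ cos Δλ, the central angle is δ ≈ 2.823 rad (161.8°). The total great-circle distance is δ·R ≈ 2.823 × 3440 ≈ 9712 nmi, so the target fraction is f = 6200/9712 ≈ 0.638.
Interpolate at f ≈ 0.638 with slerp weights a = sin((1−f)δ)/sin δ ≈ 2.724, b = sin(fδ)/sin δ ≈ 3.110.
p = a·p₁ + b·p₂ ≈ (0.572, -0.769, -0.285); φ = arcsin(p_z) ≈ -16.54°, λ = atan2(p_y, p_x) ≈ -53.37°.

≈ 17°S, 53°W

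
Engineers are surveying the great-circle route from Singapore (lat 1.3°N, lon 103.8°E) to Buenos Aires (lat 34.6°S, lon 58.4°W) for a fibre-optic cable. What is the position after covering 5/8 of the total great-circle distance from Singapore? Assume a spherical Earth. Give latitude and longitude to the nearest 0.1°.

Convert each endpoint to a unit vector on the sphere (x = cos φ cos λ, y = cos φ sin λ, z = sin φ).
The central angle between the endpoints is δ = arccos(p₁·p₂) ≈ 2.492 rad (142.8°).
Interpolate at f = 5/8 with slerp weights a = sin((1−f)δ)/sin δ ≈ 1.330, b = sin(fδ)/sin δ ≈ 1.653.
p = a·p₁ + b·p₂ ≈ (0.396, 0.132, -0.909); φ = arcsin(p_z) ≈ -65.33°, λ = atan2(p_y, p_x) ≈ 18.45°.

≈ lat 65.3°S, lon 18.4°E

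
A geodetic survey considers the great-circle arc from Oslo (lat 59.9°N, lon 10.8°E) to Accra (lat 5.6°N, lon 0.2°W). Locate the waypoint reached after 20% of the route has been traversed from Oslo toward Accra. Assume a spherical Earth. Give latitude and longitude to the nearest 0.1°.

≈ lat 49.1°N, lon 6.9°E

The haversine formula gives a central angle δ ≈ 0.959 rad (54.9°) between the endpoints.
Interpolate at f = 0.20 with slerp weights a = sin((1−f)δ)/sin δ ≈ 0.848, b = sin(fδ)/sin δ ≈ 0.233.
p = a·p₁ + b·p₂ ≈ (0.649, 0.079, 0.756); φ = arcsin(p_z) ≈ 49.14°, λ = atan2(p_y, p_x) ≈ 6.92°.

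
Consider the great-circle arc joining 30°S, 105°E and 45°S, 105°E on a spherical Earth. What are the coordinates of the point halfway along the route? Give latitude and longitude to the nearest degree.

≈ 37°S, 105°E

The haversine formula gives a central angle δ ≈ 0.262 rad (15.0°) between the endpoints.
Interpolate at f = 1/2 with slerp weights a = sin((1−f)δ)/sin δ ≈ 0.504, b = sin(fδ)/sin δ ≈ 0.504.
p = a·p₁ + b·p₂ ≈ (-0.205, 0.766, -0.609); φ = arcsin(p_z) ≈ -37.50°, λ = atan2(p_y, p_x) ≈ 105.00°.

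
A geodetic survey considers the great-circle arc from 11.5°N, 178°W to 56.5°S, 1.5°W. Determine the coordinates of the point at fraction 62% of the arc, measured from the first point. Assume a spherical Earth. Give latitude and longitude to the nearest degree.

Write both endpoints as unit vectors p₁, p₂ with components (cos φ cos λ, cos φ sin λ, sin φ).
The central angle between the endpoints is δ = arccos(p₁·p₂) ≈ 2.355 rad (134.9°).
Interpolate at f = 0.62 with slerp weights a = sin((1−f)δ)/sin δ ≈ 1.102, b = sin(fδ)/sin δ ≈ 1.404.
p = a·p₁ + b·p₂ ≈ (-0.304, -0.058, -0.951); φ = arcsin(p_z) ≈ -71.94°, λ = atan2(p_y, p_x) ≈ -169.22°.

≈ 72°S, 169°W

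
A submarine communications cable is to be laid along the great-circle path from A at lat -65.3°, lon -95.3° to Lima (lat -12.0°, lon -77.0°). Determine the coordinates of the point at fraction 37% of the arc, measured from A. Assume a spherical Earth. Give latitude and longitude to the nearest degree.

≈ lat -46°, lon -85°

Write both endpoints as unit vectors p₁, p₂ with components (cos φ cos λ, cos φ sin λ, sin φ).
The central angle between the endpoints is δ = arccos(p₁·p₂) ≈ 0.956 rad (54.8°).
Interpolate at f = 0.37 with slerp weights a = sin((1−f)δ)/sin δ ≈ 0.693, b = sin(fδ)/sin δ ≈ 0.424.
p = a·p₁ + b·p₂ ≈ (0.067, -0.693, -0.718); φ = arcsin(p_z) ≈ -45.91°, λ = atan2(p_y, p_x) ≈ -84.51°.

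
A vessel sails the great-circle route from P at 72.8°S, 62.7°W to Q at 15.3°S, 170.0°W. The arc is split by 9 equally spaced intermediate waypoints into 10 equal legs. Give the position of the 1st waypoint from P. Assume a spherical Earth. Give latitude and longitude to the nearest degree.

≈ 74°S, 91°W

Convert each endpoint to a unit vector on the sphere (x = cos φ cos λ, y = cos φ sin λ, z = sin φ).
The central angle between the endpoints is δ = arccos(p₁·p₂) ≈ 1.403 rad (80.4°).
Interpolate at f = 1/10 with slerp weights a = sin((1−f)δ)/sin δ ≈ 0.966, b = sin(fδ)/sin δ ≈ 0.142.
p = a·p₁ + b·p₂ ≈ (-0.004, -0.278, -0.961); φ = arcsin(p_z) ≈ -73.87°, λ = atan2(p_y, p_x) ≈ -90.75°.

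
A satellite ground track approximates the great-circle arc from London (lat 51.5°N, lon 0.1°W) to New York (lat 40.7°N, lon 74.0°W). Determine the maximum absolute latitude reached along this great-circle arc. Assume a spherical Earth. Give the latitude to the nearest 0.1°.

≈ 53.8°N

The great circle lies in the plane with unit normal n̂ = (p₁ × p₂)/|p₁ × p₂|.
Here n̂_z ≈ -0.591; the vertex latitude is φ_max = arccos|n̂_z| ≈ 53.8°.
Check via Clairaut: cos φ_max = |cos φ₁| · sin C = cos(51.5°)·sin(71.7°) ≈ 0.591, again giving ≈ 53.8°.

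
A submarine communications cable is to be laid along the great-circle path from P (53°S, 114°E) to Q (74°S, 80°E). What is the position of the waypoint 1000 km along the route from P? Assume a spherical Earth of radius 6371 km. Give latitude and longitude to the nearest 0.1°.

≈ (61.2°S, 107.2°E)

The haversine formula gives a central angle δ ≈ 0.439 rad (25.1°) between the endpoints. The total great-circle distance is δ·R ≈ 0.439 × 6371 ≈ 2796 km, so the target fraction is f = 1000/2796 ≈ 0.358.
Interpolate at f ≈ 0.358 with slerp weights a = sin((1−f)δ)/sin δ ≈ 0.655, b = sin(fδ)/sin δ ≈ 0.368.
p = a·p₁ + b·p₂ ≈ (-0.143, 0.460, -0.876); φ = arcsin(p_z) ≈ -61.22°, λ = atan2(p_y, p_x) ≈ 107.24°.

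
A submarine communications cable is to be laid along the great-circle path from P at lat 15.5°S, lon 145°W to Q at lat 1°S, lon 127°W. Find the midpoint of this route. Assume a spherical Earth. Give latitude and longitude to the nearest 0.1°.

≈ lat 8.4°S, lon 135.8°W

From cos δ = sin φ₁ sin φ₂ + cos φ₁ cos φ₂ cos Δλ, the central angle is δ ≈ 0.400 rad (22.9°).
Interpolate at f = 1/2 with slerp weights a = sin((1−f)δ)/sin δ ≈ 0.510, b = sin(fδ)/sin δ ≈ 0.510.
p = a·p₁ + b·p₂ ≈ (-0.710, -0.689, -0.145); φ = arcsin(p_z) ≈ -8.35°, λ = atan2(p_y, p_x) ≈ -135.83°.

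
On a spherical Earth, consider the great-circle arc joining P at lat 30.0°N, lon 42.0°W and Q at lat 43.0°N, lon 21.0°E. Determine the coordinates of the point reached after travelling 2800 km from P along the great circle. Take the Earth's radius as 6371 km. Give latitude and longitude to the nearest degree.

≈ lat 41°N, lon 14°W

The haversine formula gives a central angle δ ≈ 0.891 rad (51.1°) between the endpoints. The total great-circle distance is δ·R ≈ 0.891 × 6371 ≈ 5677 km, so the target fraction is f = 2800/5677 ≈ 0.493.
Interpolate at f ≈ 0.493 with slerp weights a = sin((1−f)δ)/sin δ ≈ 0.561, b = sin(fδ)/sin δ ≈ 0.547.
p = a·p₁ + b·p₂ ≈ (0.735, -0.182, 0.654); φ = arcsin(p_z) ≈ 40.82°, λ = atan2(p_y, p_x) ≈ -13.90°.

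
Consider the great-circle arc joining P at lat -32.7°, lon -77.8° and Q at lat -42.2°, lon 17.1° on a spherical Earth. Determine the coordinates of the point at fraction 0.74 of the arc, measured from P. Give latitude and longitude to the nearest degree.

Write both endpoints as unit vectors p₁, p₂ with components (cos φ cos λ, cos φ sin λ, sin φ).
The central angle between the endpoints is δ = arccos(p₁·p₂) ≈ 1.256 rad (72.0°).
Interpolate at f = 0.74 with slerp weights a = sin((1−f)δ)/sin δ ≈ 0.337, b = sin(fδ)/sin δ ≈ 0.843.
p = a·p₁ + b·p₂ ≈ (0.657, -0.094, -0.748); φ = arcsin(p_z) ≈ -48.44°, λ = atan2(p_y, p_x) ≈ -8.14°.

≈ lat -48°, lon -8°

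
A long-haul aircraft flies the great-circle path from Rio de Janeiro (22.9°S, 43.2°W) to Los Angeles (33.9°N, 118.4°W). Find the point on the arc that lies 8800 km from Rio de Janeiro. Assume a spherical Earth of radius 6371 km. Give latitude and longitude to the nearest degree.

≈ (28°N, 106°W)

The haversine formula gives a central angle δ ≈ 1.593 rad (91.2°) between the endpoints. The total great-circle distance is δ·R ≈ 1.593 × 6371 ≈ 10146 km, so the target fraction is f = 8800/10146 ≈ 0.867.
Interpolate at f ≈ 0.867 with slerp weights a = sin((1−f)δ)/sin δ ≈ 0.210, b = sin(fδ)/sin δ ≈ 0.982.
p = a·p₁ + b·p₂ ≈ (-0.247, -0.849, 0.466); φ = arcsin(p_z) ≈ 27.79°, λ = atan2(p_y, p_x) ≈ -106.21°.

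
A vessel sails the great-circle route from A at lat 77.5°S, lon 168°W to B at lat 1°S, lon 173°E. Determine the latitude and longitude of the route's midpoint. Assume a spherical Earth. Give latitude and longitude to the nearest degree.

Convert each endpoint to a unit vector on the sphere (x = cos φ cos λ, y = cos φ sin λ, z = sin φ).
The central angle between the endpoints is δ = arccos(p₁·p₂) ≈ 1.347 rad (77.2°).
Interpolate at f = 1/2 with slerp weights a = sin((1−f)δ)/sin δ ≈ 0.640, b = sin(fδ)/sin δ ≈ 0.640.
p = a·p₁ + b·p₂ ≈ (-0.770, 0.049, -0.636); φ = arcsin(p_z) ≈ -39.48°, λ = atan2(p_y, p_x) ≈ 176.35°.

≈ lat 39°S, lon 176°E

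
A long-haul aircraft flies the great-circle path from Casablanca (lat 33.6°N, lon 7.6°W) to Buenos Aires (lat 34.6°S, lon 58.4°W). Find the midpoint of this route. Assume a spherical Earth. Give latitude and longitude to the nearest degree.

Convert each endpoint to a unit vector on the sphere (x = cos φ cos λ, y = cos φ sin λ, z = sin φ).
The central angle between the endpoints is δ = arccos(p₁·p₂) ≈ 1.451 rad (83.2°).
Interpolate at f = 1/2 with slerp weights a = sin((1−f)δ)/sin δ ≈ 0.668, b = sin(fδ)/sin δ ≈ 0.668.
p = a·p₁ + b·p₂ ≈ (0.840, -0.542, -0.010); φ = arcsin(p_z) ≈ -0.55°, λ = atan2(p_y, p_x) ≈ -32.84°.

≈ lat 1°S, lon 33°W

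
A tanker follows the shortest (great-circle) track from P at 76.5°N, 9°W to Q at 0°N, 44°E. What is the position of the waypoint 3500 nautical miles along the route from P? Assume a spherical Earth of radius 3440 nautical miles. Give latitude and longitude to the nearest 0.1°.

From cos δ = sin φ₁ sin φ₂ + cos φ₁ cos φ₂ cos Δλ, the central angle is δ ≈ 1.430 rad (81.9°). The total great-circle distance is δ·R ≈ 1.430 × 3440 ≈ 4919 nmi, so the target fraction is f = 3500/4919 ≈ 0.712.
Interpolate at f ≈ 0.712 with slerp weights a = sin((1−f)δ)/sin δ ≈ 0.405, b = sin(fδ)/sin δ ≈ 0.859.
p = a·p₁ + b·p₂ ≈ (0.711, 0.582, 0.394); φ = arcsin(p_z) ≈ 23.18°, λ = atan2(p_y, p_x) ≈ 39.29°.

≈ 23.2°N, 39.3°E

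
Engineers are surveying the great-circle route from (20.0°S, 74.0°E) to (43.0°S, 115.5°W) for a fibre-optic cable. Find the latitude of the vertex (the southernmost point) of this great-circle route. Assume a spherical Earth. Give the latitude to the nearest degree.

≈ 83°S

The great circle lies in the plane with unit normal n̂ = (p₁ × p₂)/|p₁ × p₂|.
Here n̂_z ≈ +0.127; the vertex latitude is φ_max = arccos|n̂_z| ≈ 82.7°.
Check via Clairaut: cos φ_max = |cos φ₁| · sin C = cos(20.0°)·sin(172.3°) ≈ 0.127, again giving ≈ 82.7°.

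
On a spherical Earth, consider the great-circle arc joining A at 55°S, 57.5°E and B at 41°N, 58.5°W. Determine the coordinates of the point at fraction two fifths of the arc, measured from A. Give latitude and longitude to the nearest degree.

≈ 24°S, 4°W

Convert each endpoint to a unit vector on the sphere (x = cos φ cos λ, y = cos φ sin λ, z = sin φ).
The central angle between the endpoints is δ = arccos(p₁·p₂) ≈ 2.385 rad (136.7°).
Interpolate at f = 2/5 with slerp weights a = sin((1−f)δ)/sin δ ≈ 1.443, b = sin(fδ)/sin δ ≈ 1.188.
p = a·p₁ + b·p₂ ≈ (0.913, -0.067, -0.402); φ = arcsin(p_z) ≈ -23.71°, λ = atan2(p_y, p_x) ≈ -4.19°.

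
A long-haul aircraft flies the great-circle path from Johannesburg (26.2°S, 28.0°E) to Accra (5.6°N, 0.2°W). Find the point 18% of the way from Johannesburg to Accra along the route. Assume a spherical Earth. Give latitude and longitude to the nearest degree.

Convert each endpoint to a unit vector on the sphere (x = cos φ cos λ, y = cos φ sin λ, z = sin φ).
The central angle between the endpoints is δ = arccos(p₁·p₂) ≈ 0.732 rad (41.9°).
Interpolate at f = 0.18 with slerp weights a = sin((1−f)δ)/sin δ ≈ 0.845, b = sin(fδ)/sin δ ≈ 0.197.
p = a·p₁ + b·p₂ ≈ (0.865, 0.355, -0.354); φ = arcsin(p_z) ≈ -20.73°, λ = atan2(p_y, p_x) ≈ 22.33°.

≈ 21°S, 22°E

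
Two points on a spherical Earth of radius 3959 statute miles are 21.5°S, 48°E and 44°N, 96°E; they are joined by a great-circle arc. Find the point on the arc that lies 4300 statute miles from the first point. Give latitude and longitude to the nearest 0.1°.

≈ 31.3°N, 82.3°E

From cos δ = sin φ₁ sin φ₂ + cos φ₁ cos φ₂ cos Δλ, the central angle is δ ≈ 1.376 rad (78.9°). The total great-circle distance is δ·R ≈ 1.376 × 3959 ≈ 5449 mi, so the target fraction is f = 4300/5449 ≈ 0.789.
Interpolate at f ≈ 0.789 with slerp weights a = sin((1−f)δ)/sin δ ≈ 0.292, b = sin(fδ)/sin δ ≈ 0.902.
p = a·p₁ + b·p₂ ≈ (0.114, 0.847, 0.520); φ = arcsin(p_z) ≈ 31.30°, λ = atan2(p_y, p_x) ≈ 82.35°.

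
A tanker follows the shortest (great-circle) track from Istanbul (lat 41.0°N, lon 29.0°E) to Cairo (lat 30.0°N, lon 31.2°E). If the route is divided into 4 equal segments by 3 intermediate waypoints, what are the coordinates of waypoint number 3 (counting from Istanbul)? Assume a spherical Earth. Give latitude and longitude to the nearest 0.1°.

Convert each endpoint to a unit vector on the sphere (x = cos φ cos λ, y = cos φ sin λ, z = sin φ).
The central angle between the endpoints is δ = arccos(p₁·p₂) ≈ 0.194 rad (11.1°).
Interpolate at f = 3/4 with slerp weights a = sin((1−f)δ)/sin δ ≈ 0.251, b = sin(fδ)/sin δ ≈ 0.752.
p = a·p₁ + b·p₂ ≈ (0.723, 0.429, 0.541); φ = arcsin(p_z) ≈ 32.75°, λ = atan2(p_y, p_x) ≈ 30.70°.

≈ lat 32.8°N, lon 30.7°E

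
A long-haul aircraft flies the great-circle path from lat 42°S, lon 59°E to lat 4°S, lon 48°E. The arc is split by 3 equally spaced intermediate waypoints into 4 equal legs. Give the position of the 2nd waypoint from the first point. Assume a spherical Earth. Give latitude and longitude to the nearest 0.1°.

≈ lat 23.1°S, lon 52.7°E

The haversine formula gives a central angle δ ≈ 0.685 rad (39.3°) between the endpoints.
Interpolate at f = 2/4 with slerp weights a = sin((1−f)δ)/sin δ ≈ 0.531, b = sin(fδ)/sin δ ≈ 0.531.
p = a·p₁ + b·p₂ ≈ (0.558, 0.732, -0.392); φ = arcsin(p_z) ≈ -23.09°, λ = atan2(p_y, p_x) ≈ 52.69°.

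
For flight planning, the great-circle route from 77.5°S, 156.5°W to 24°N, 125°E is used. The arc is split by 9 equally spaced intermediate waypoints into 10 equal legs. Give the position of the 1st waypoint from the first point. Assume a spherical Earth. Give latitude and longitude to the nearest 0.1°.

The haversine formula gives a central angle δ ≈ 1.937 rad (111.0°) between the endpoints.
Interpolate at f = 1/10 with slerp weights a = sin((1−f)δ)/sin δ ≈ 1.055, b = sin(fδ)/sin δ ≈ 0.206.
p = a·p₁ + b·p₂ ≈ (-0.317, 0.063, -0.946); φ = arcsin(p_z) ≈ -71.12°, λ = atan2(p_y, p_x) ≈ 168.74°.

≈ 71.1°S, 168.7°E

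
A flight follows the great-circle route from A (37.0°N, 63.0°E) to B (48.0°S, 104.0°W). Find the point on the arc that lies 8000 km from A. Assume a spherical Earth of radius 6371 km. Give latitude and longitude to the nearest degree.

≈ (25°S, 24°E)

Convert each endpoint to a unit vector on the sphere (x = cos φ cos λ, y = cos φ sin λ, z = sin φ).
The central angle between the endpoints is δ = arccos(p₁·p₂) ≈ 2.888 rad (165.5°). The total great-circle distance is δ·R ≈ 2.888 × 6371 ≈ 18397 km, so the target fraction is f = 8000/18397 ≈ 0.435.
Interpolate at f ≈ 0.435 with slerp weights a = sin((1−f)δ)/sin δ ≈ 3.973, b = sin(fδ)/sin δ ≈ 3.785.
p = a·p₁ + b·p₂ ≈ (0.828, 0.370, -0.421); φ = arcsin(p_z) ≈ -24.92°, λ = atan2(p_y, p_x) ≈ 24.08°.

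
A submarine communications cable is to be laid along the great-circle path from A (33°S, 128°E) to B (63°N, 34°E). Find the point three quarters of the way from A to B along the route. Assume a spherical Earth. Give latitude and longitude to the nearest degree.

The haversine formula gives a central angle δ ≈ 2.108 rad (120.8°) between the endpoints.
Interpolate at f = 3/4 with slerp weights a = sin((1−f)δ)/sin δ ≈ 0.585, b = sin(fδ)/sin δ ≈ 1.164.
p = a·p₁ + b·p₂ ≈ (0.136, 0.682, 0.718); φ = arcsin(p_z) ≈ 45.91°, λ = atan2(p_y, p_x) ≈ 78.75°.

≈ (46°N, 79°E)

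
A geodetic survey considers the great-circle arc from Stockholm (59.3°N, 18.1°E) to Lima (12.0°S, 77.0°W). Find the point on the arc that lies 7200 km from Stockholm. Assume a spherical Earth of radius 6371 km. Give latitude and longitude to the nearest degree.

From cos δ = sin φ₁ sin φ₂ + cos φ₁ cos φ₂ cos Δλ, the central angle is δ ≈ 1.796 rad (102.9°). The total great-circle distance is δ·R ≈ 1.796 × 6371 ≈ 11441 km, so the target fraction is f = 7200/11441 ≈ 0.629.
Interpolate at f ≈ 0.629 with slerp weights a = sin((1−f)δ)/sin δ ≈ 0.634, b = sin(fδ)/sin δ ≈ 0.928.
p = a·p₁ + b·p₂ ≈ (0.512, -0.784, 0.352); φ = arcsin(p_z) ≈ 20.60°, λ = atan2(p_y, p_x) ≈ -56.87°.

≈ (21°N, 57°W)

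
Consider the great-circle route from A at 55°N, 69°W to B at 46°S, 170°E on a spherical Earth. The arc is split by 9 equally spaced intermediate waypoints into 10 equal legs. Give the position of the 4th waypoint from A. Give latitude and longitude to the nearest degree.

≈ 21°N, 130°W

Write both endpoints as unit vectors p₁, p₂ with components (cos φ cos λ, cos φ sin λ, sin φ).
The central angle between the endpoints is δ = arccos(p₁·p₂) ≈ 2.489 rad (142.6°).
Interpolate at f = 4/10 with slerp weights a = sin((1−f)δ)/sin δ ≈ 1.642, b = sin(fδ)/sin δ ≈ 1.382.
p = a·p₁ + b·p₂ ≈ (-0.608, -0.712, 0.351); φ = arcsin(p_z) ≈ 20.54°, λ = atan2(p_y, p_x) ≈ -130.47°.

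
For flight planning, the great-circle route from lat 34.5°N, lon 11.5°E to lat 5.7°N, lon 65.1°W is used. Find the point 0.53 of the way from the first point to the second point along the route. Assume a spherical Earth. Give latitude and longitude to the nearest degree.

≈ lat 24°N, lon 33°W

The haversine formula gives a central angle δ ≈ 1.322 rad (75.7°) between the endpoints.
Interpolate at f = 0.53 with slerp weights a = sin((1−f)δ)/sin δ ≈ 0.601, b = sin(fδ)/sin δ ≈ 0.665.
p = a·p₁ + b·p₂ ≈ (0.764, -0.502, 0.406); φ = arcsin(p_z) ≈ 23.97°, λ = atan2(p_y, p_x) ≈ -33.30°.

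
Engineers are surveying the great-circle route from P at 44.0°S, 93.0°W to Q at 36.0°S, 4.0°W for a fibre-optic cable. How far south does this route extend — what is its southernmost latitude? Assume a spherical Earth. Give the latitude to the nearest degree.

≈ 50°S

The great circle lies in the plane with unit normal n̂ = (p₁ × p₂)/|p₁ × p₂|.
Here n̂_z ≈ +0.641; the vertex latitude is φ_max = arccos|n̂_z| ≈ 50.2°.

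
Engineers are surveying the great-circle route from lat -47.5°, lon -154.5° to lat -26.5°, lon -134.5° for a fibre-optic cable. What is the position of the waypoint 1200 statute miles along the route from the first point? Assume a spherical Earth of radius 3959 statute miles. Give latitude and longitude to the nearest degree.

From cos δ = sin φ₁ sin φ₂ + cos φ₁ cos φ₂ cos Δλ, the central angle is δ ≈ 0.458 rad (26.2°). The total great-circle distance is δ·R ≈ 0.458 × 3959 ≈ 1812 mi, so the target fraction is f = 1200/1812 ≈ 0.662.
Interpolate at f ≈ 0.662 with slerp weights a = sin((1−f)δ)/sin δ ≈ 0.348, b = sin(fδ)/sin δ ≈ 0.676.
p = a·p₁ + b·p₂ ≈ (-0.636, -0.533, -0.558); φ = arcsin(p_z) ≈ -33.94°, λ = atan2(p_y, p_x) ≈ -140.07°.

≈ lat -34°, lon -140°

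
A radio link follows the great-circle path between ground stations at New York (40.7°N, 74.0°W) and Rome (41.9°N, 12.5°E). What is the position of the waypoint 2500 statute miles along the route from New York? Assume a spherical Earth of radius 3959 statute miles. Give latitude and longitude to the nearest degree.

≈ (50°N, 23°W)

The haversine formula gives a central angle δ ≈ 1.082 rad (62.0°) between the endpoints. The total great-circle distance is δ·R ≈ 1.082 × 3959 ≈ 4282 mi, so the target fraction is f = 2500/4282 ≈ 0.584.
Interpolate at f ≈ 0.584 with slerp weights a = sin((1−f)δ)/sin δ ≈ 0.493, b = sin(fδ)/sin δ ≈ 0.669.
p = a·p₁ + b·p₂ ≈ (0.589, -0.251, 0.768); φ = arcsin(p_z) ≈ 50.18°, λ = atan2(p_y, p_x) ≈ -23.12°.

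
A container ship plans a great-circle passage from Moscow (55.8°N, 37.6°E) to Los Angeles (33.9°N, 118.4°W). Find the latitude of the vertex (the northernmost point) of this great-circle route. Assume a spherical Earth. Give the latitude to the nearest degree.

The great circle lies in the plane with unit normal n̂ = (p₁ × p₂)/|p₁ × p₂|.
Here n̂_z ≈ -0.190; the vertex latitude is φ_max = arccos|n̂_z| ≈ 79.1°.
Check via Clairaut: cos φ_max = |cos φ₁| · sin C = cos(55.8°)·sin(19.7°) ≈ 0.190, again giving ≈ 79.1°.

≈ 79°N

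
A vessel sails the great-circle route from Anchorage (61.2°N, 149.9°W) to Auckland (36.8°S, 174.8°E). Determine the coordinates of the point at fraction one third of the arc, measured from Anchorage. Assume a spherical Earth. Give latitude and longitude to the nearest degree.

≈ 29°N, 168°W

Write both endpoints as unit vectors p₁, p₂ with components (cos φ cos λ, cos φ sin λ, sin φ).
The central angle between the endpoints is δ = arccos(p₁·p₂) ≈ 1.782 rad (102.1°).
Interpolate at f = 1/3 with slerp weights a = sin((1−f)δ)/sin δ ≈ 0.949, b = sin(fδ)/sin δ ≈ 0.573.
p = a·p₁ + b·p₂ ≈ (-0.852, -0.188, 0.489); φ = arcsin(p_z) ≈ 29.25°, λ = atan2(p_y, p_x) ≈ -167.58°.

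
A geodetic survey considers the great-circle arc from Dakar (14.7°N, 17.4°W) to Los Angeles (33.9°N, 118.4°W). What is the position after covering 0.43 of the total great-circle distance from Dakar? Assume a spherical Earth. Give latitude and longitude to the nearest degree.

≈ 33°N, 55°W

Convert each endpoint to a unit vector on the sphere (x = cos φ cos λ, y = cos φ sin λ, z = sin φ).
The central angle between the endpoints is δ = arccos(p₁·p₂) ≈ 1.582 rad (90.7°).
Interpolate at f = 0.43 with slerp weights a = sin((1−f)δ)/sin δ ≈ 0.785, b = sin(fδ)/sin δ ≈ 0.629.
p = a·p₁ + b·p₂ ≈ (0.476, -0.686, 0.550); φ = arcsin(p_z) ≈ 33.37°, λ = atan2(p_y, p_x) ≈ -55.27°.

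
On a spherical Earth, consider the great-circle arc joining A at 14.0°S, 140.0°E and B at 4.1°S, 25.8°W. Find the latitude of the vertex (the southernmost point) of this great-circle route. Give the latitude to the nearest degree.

The great circle lies in the plane with unit normal n̂ = (p₁ × p₂)/|p₁ × p₂|.
Here n̂_z ≈ -0.609; the vertex latitude is φ_max = arccos|n̂_z| ≈ 52.5°.

≈ 52°S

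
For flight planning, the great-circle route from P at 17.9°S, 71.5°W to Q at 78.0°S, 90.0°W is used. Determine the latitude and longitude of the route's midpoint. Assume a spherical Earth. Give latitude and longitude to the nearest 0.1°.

Convert each endpoint to a unit vector on the sphere (x = cos φ cos λ, y = cos φ sin λ, z = sin φ).
The central angle between the endpoints is δ = arccos(p₁·p₂) ≈ 1.061 rad (60.8°).
Interpolate at f = 1/2 with slerp weights a = sin((1−f)δ)/sin δ ≈ 0.580, b = sin(fδ)/sin δ ≈ 0.580.
p = a·p₁ + b·p₂ ≈ (0.175, -0.644, -0.745); φ = arcsin(p_z) ≈ -48.17°, λ = atan2(p_y, p_x) ≈ -74.79°.

≈ 48.2°S, 74.8°W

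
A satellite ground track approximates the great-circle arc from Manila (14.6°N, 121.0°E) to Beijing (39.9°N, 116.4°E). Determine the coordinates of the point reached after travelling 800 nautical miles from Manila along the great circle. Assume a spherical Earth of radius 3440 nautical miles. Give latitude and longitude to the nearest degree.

≈ 28°N, 119°E

From cos δ = sin φ₁ sin φ₂ + cos φ₁ cos φ₂ cos Δλ, the central angle is δ ≈ 0.447 rad (25.6°). The total great-circle distance is δ·R ≈ 0.447 × 3440 ≈ 1538 nmi, so the target fraction is f = 800/1538 ≈ 0.520.
Interpolate at f ≈ 0.520 with slerp weights a = sin((1−f)δ)/sin δ ≈ 0.492, b = sin(fδ)/sin δ ≈ 0.533.
p = a·p₁ + b·p₂ ≈ (-0.427, 0.775, 0.466); φ = arcsin(p_z) ≈ 27.78°, λ = atan2(p_y, p_x) ≈ 118.88°.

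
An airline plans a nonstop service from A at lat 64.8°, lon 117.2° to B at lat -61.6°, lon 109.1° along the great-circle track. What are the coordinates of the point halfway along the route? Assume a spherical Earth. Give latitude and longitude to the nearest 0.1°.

≈ lat 1.6°, lon 112.9°

Convert each endpoint to a unit vector on the sphere (x = cos φ cos λ, y = cos φ sin λ, z = sin φ).
The central angle between the endpoints is δ = arccos(p₁·p₂) ≈ 2.209 rad (126.5°).
Interpolate at f = 1/2 with slerp weights a = sin((1−f)δ)/sin δ ≈ 1.112, b = sin(fδ)/sin δ ≈ 1.112.
p = a·p₁ + b·p₂ ≈ (-0.389, 0.921, 0.028); φ = arcsin(p_z) ≈ 1.60°, λ = atan2(p_y, p_x) ≈ 112.93°.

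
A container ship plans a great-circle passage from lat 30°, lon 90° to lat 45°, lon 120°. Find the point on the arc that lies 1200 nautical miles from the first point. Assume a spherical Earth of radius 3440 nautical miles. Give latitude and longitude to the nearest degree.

Convert each endpoint to a unit vector on the sphere (x = cos φ cos λ, y = cos φ sin λ, z = sin φ).
The central angle between the endpoints is δ = arccos(p₁·p₂) ≈ 0.487 rad (27.9°). The total great-circle distance is δ·R ≈ 0.487 × 3440 ≈ 1674 nmi, so the target fraction is f = 1200/1674 ≈ 0.717.
Interpolate at f ≈ 0.717 with slerp weights a = sin((1−f)δ)/sin δ ≈ 0.294, b = sin(fδ)/sin δ ≈ 0.731.
p = a·p₁ + b·p₂ ≈ (-0.258, 0.702, 0.664); φ = arcsin(p_z) ≈ 41.58°, λ = atan2(p_y, p_x) ≈ 110.21°.

≈ lat 42°, lon 110°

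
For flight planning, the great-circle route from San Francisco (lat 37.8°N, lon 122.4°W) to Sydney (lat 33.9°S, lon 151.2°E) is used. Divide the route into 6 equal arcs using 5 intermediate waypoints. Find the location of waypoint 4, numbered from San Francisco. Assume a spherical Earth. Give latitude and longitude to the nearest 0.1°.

Convert each endpoint to a unit vector on the sphere (x = cos φ cos λ, y = cos φ sin λ, z = sin φ).
The central angle between the endpoints is δ = arccos(p₁·p₂) ≈ 1.876 rad (107.5°).
Interpolate at f = 4/6 with slerp weights a = sin((1−f)δ)/sin δ ≈ 0.614, b = sin(fδ)/sin δ ≈ 0.995.
p = a·p₁ + b·p₂ ≈ (-0.984, -0.012, -0.179); φ = arcsin(p_z) ≈ -10.31°, λ = atan2(p_y, p_x) ≈ -179.33°.

≈ lat 10.3°S, lon 179.3°W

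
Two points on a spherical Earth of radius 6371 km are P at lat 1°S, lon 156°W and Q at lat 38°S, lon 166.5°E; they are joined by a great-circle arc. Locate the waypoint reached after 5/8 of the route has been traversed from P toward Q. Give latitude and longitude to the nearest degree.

Write both endpoints as unit vectors p₁, p₂ with components (cos φ cos λ, cos φ sin λ, sin φ).
The central angle between the endpoints is δ = arccos(p₁·p₂) ≈ 0.882 rad (50.5°).
Interpolate at f = 5/8 with slerp weights a = sin((1−f)δ)/sin δ ≈ 0.421, b = sin(fδ)/sin δ ≈ 0.678.
p = a·p₁ + b·p₂ ≈ (-0.904, -0.046, -0.425); φ = arcsin(p_z) ≈ -25.15°, λ = atan2(p_y, p_x) ≈ -177.07°.

≈ lat 25°S, lon 177°W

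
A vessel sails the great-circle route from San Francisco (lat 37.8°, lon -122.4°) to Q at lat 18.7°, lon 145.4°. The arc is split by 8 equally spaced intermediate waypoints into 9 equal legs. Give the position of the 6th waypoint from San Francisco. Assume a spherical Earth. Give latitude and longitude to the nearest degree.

The haversine formula gives a central angle δ ≈ 1.402 rad (80.3°) between the endpoints.
Interpolate at f = 6/9 with slerp weights a = sin((1−f)δ)/sin δ ≈ 0.457, b = sin(fδ)/sin δ ≈ 0.816.
p = a·p₁ + b·p₂ ≈ (-0.830, 0.134, 0.542); φ = arcsin(p_z) ≈ 32.80°, λ = atan2(p_y, p_x) ≈ 170.83°.

≈ lat 33°, lon 171°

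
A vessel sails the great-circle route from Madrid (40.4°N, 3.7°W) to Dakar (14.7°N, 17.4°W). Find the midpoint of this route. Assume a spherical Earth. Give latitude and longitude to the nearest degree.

From cos δ = sin φ₁ sin φ₂ + cos φ₁ cos φ₂ cos Δλ, the central angle is δ ≈ 0.495 rad (28.3°).
Interpolate at f = 1/2 with slerp weights a = sin((1−f)δ)/sin δ ≈ 0.516, b = sin(fδ)/sin δ ≈ 0.516.
p = a·p₁ + b·p₂ ≈ (0.868, -0.175, 0.465); φ = arcsin(p_z) ≈ 27.72°, λ = atan2(p_y, p_x) ≈ -11.37°.

≈ 28°N, 11°W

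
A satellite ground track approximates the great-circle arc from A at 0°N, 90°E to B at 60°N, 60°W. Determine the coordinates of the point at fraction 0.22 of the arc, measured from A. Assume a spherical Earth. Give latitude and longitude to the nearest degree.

≈ 24°N, 82°E

The haversine formula gives a central angle δ ≈ 2.019 rad (115.7°) between the endpoints.
Interpolate at f = 0.22 with slerp weights a = sin((1−f)δ)/sin δ ≈ 1.109, b = sin(fδ)/sin δ ≈ 0.477.
p = a·p₁ + b·p₂ ≈ (0.119, 0.903, 0.413); φ = arcsin(p_z) ≈ 24.38°, λ = atan2(p_y, p_x) ≈ 82.48°.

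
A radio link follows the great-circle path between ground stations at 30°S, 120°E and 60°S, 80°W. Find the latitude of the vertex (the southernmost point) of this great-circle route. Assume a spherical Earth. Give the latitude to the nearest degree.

≈ 81°S

The great circle lies in the plane with unit normal n̂ = (p₁ × p₂)/|p₁ × p₂|.
Here n̂_z ≈ +0.148; the vertex latitude is φ_max = arccos|n̂_z| ≈ 81.5°.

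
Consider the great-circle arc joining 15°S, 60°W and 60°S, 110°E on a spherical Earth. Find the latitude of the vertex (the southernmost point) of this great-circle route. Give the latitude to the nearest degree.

≈ 85°S

The great circle lies in the plane with unit normal n̂ = (p₁ × p₂)/|p₁ × p₂|.
Here n̂_z ≈ +0.087; the vertex latitude is φ_max = arccos|n̂_z| ≈ 85.0°.
Check via Clairaut: cos φ_max = |cos φ₁| · sin C = cos(15.0°)·sin(174.9°) ≈ 0.087, again giving ≈ 85.0°.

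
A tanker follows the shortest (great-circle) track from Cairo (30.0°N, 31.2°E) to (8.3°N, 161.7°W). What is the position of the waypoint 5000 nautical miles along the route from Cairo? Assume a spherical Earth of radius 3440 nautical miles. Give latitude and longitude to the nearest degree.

Convert each endpoint to a unit vector on the sphere (x = cos φ cos λ, y = cos φ sin λ, z = sin φ).
The central angle between the endpoints is δ = arccos(p₁·p₂) ≈ 2.439 rad (139.7°). The total great-circle distance is δ·R ≈ 2.439 × 3440 ≈ 8390 nmi, so the target fraction is f = 5000/8390 ≈ 0.596.
Interpolate at f ≈ 0.596 with slerp weights a = sin((1−f)δ)/sin δ ≈ 1.290, b = sin(fδ)/sin δ ≈ 1.537.
p = a·p₁ + b·p₂ ≈ (-0.488, 0.101, 0.867); φ = arcsin(p_z) ≈ 60.09°, λ = atan2(p_y, p_x) ≈ 168.30°.

≈ (60°N, 168°E)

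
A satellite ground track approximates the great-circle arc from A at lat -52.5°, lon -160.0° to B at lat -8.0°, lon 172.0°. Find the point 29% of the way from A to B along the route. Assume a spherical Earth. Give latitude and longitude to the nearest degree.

The haversine formula gives a central angle δ ≈ 0.873 rad (50.0°) between the endpoints.
Interpolate at f = 0.29 with slerp weights a = sin((1−f)δ)/sin δ ≈ 0.758, b = sin(fδ)/sin δ ≈ 0.327.
p = a·p₁ + b·p₂ ≈ (-0.754, -0.113, -0.647); φ = arcsin(p_z) ≈ -40.31°, λ = atan2(p_y, p_x) ≈ -171.49°.

≈ lat -40°, lon -171°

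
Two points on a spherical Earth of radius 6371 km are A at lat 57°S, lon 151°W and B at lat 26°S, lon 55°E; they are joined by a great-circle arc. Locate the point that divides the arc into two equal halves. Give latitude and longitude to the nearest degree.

≈ lat 70°S, lon 85°E

Write both endpoints as unit vectors p₁, p₂ with components (cos φ cos λ, cos φ sin λ, sin φ).
The central angle between the endpoints is δ = arccos(p₁·p₂) ≈ 1.643 rad (94.1°).
Interpolate at f = 1/2 with slerp weights a = sin((1−f)δ)/sin δ ≈ 0.734, b = sin(fδ)/sin δ ≈ 0.734.
p = a·p₁ + b·p₂ ≈ (0.029, 0.347, -0.938); φ = arcsin(p_z) ≈ -69.64°, λ = atan2(p_y, p_x) ≈ 85.26°.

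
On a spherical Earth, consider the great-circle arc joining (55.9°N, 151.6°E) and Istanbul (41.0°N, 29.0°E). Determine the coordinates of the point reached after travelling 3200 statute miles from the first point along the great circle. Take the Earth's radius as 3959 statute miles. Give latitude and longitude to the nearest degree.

≈ (61°N, 55°E)

Write both endpoints as unit vectors p₁, p₂ with components (cos φ cos λ, cos φ sin λ, sin φ).
The central angle between the endpoints is δ = arccos(p₁·p₂) ≈ 1.250 rad (71.6°). The total great-circle distance is δ·R ≈ 1.250 × 3959 ≈ 4949 mi, so the target fraction is f = 3200/4949 ≈ 0.647.
Interpolate at f ≈ 0.647 with slerp weights a = sin((1−f)δ)/sin δ ≈ 0.450, b = sin(fδ)/sin δ ≈ 0.762.
p = a·p₁ + b·p₂ ≈ (0.281, 0.399, 0.873); φ = arcsin(p_z) ≈ 60.80°, λ = atan2(p_y, p_x) ≈ 54.86°.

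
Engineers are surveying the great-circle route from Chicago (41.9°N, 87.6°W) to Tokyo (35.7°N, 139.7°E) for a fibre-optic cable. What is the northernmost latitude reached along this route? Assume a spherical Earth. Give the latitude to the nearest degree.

≈ 64°N

The great circle lies in the plane with unit normal n̂ = (p₁ × p₂)/|p₁ × p₂|.
Here n̂_z ≈ -0.444; the vertex latitude is φ_max = arccos|n̂_z| ≈ 63.6°.
Check via Clairaut: cos φ_max = |cos φ₁| · sin C = cos(41.9°)·sin(36.7°) ≈ 0.444, again giving ≈ 63.6°.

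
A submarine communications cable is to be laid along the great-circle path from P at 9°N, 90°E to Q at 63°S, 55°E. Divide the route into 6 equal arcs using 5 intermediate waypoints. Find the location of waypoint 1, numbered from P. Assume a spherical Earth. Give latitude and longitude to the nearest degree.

≈ 3°S, 87°E

Convert each endpoint to a unit vector on the sphere (x = cos φ cos λ, y = cos φ sin λ, z = sin φ).
The central angle between the endpoints is δ = arccos(p₁·p₂) ≈ 1.341 rad (76.8°).
Interpolate at f = 1/6 with slerp weights a = sin((1−f)δ)/sin δ ≈ 0.923, b = sin(fδ)/sin δ ≈ 0.228.
p = a·p₁ + b·p₂ ≈ (0.059, 0.997, -0.058); φ = arcsin(p_z) ≈ -3.35°, λ = atan2(p_y, p_x) ≈ 86.60°.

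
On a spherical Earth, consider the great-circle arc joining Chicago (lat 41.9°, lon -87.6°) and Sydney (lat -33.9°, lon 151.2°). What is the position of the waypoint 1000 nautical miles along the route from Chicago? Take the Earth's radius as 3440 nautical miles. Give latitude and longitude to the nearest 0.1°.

≈ lat 37.0°, lon -108.3°

Convert each endpoint to a unit vector on the sphere (x = cos φ cos λ, y = cos φ sin λ, z = sin φ).
The central angle between the endpoints is δ = arccos(p₁·p₂) ≈ 2.336 rad (133.8°). The total great-circle distance is δ·R ≈ 2.336 × 3440 ≈ 8035 nmi, so the target fraction is f = 1000/8035 ≈ 0.124.
Interpolate at f ≈ 0.124 with slerp weights a = sin((1−f)δ)/sin δ ≈ 1.233, b = sin(fδ)/sin δ ≈ 0.397.
p = a·p₁ + b·p₂ ≈ (-0.251, -0.758, 0.602); φ = arcsin(p_z) ≈ 37.01°, λ = atan2(p_y, p_x) ≈ -108.29°.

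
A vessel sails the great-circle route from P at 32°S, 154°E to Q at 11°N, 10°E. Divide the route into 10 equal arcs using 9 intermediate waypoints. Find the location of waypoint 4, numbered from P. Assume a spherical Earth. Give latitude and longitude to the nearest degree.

Convert each endpoint to a unit vector on the sphere (x = cos φ cos λ, y = cos φ sin λ, z = sin φ).
The central angle between the endpoints is δ = arccos(p₁·p₂) ≈ 2.457 rad (140.8°).
Interpolate at f = 4/10 with slerp weights a = sin((1−f)δ)/sin δ ≈ 1.574, b = sin(fδ)/sin δ ≈ 1.316.
p = a·p₁ + b·p₂ ≈ (0.072, 0.809, -0.583); φ = arcsin(p_z) ≈ -35.66°, λ = atan2(p_y, p_x) ≈ 84.90°.

≈ 36°S, 85°E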